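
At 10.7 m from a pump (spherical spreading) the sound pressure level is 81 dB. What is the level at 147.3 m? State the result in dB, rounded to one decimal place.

58.2 dB

For a point source, L₂ = L₁ − 20·log₁₀(r₂/r₁).
L₂ = 81 − 20·log₁₀(147.3/10.7) = 81 − 22.776 = 58.22 dB.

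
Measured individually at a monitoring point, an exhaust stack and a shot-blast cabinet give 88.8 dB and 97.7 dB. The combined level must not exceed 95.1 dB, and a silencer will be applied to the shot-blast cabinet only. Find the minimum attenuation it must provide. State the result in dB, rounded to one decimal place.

3.8 dB

Everything except the shot-blast cabinet sums to 10^(88.8/10) = 7.586e+08 in linear terms, 88.80 dB.
To meet 95.1 dB overall, the treated shot-blast cabinet may contribute at most 10^(95.1/10) − 7.586e+08 = 2.477e+09, i.e. 93.94 dB.
Required insertion loss = 97.7 − 93.94 = 3.76 dB.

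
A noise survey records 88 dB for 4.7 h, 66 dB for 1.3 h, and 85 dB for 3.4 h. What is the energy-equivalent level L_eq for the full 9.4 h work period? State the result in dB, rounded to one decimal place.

86.3 dB

The energy average is taken in the linear domain: L_eq = 10·log₁₀[(Σ tᵢ·10^(Lᵢ/10))/T], T = 9.4 h.
Σ tᵢ·10^(Lᵢ/10) = 4.7·10^(88/10) + 1.3·10^(66/10) + 3.4·10^(85/10) = 4.046e+09.
L_eq = 10·log₁₀(4.046e+09/9.4) = 86.34 dB.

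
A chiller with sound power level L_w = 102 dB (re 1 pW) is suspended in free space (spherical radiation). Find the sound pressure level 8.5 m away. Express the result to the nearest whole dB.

72 dB

The power spreads over a sphere of area 4π·r², so L_p = L_w − 10·log₁₀(4π·r²).
4π·r² = 907.9 m², 10·log₁₀ of that is 29.580 dB.
L_p = 102 − 29.580 = 72.42 dB.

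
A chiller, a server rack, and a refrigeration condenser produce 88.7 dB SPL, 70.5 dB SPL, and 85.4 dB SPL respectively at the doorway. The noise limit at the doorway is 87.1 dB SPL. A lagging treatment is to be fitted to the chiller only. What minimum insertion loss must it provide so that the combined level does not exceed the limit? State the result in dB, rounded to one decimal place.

Fixed contribution from the other sources: Σ 10^(L/10) = 10^(70.5/10) + 10^(85.4/10) = 3.580e+08 (85.54 dB SPL).
The limit corresponds to 10^(87.1/10) = 5.129e+08; subtracting the fixed part leaves 1.549e+08 for the chiller, i.e. 81.90 dB SPL.
Required insertion loss = 88.7 − 81.90 = 6.80 dB.

6.8 dB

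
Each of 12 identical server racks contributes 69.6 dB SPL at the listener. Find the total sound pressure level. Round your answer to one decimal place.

With 12 equal, uncorrelated contributions the intensity is 12× that of one unit, giving a rise of 10·log₁₀ 12.
L_total = 69.6 + 10·log₁₀(12) = 69.6 + 10.792 = 80.39 dB SPL.

80.4 dB SPL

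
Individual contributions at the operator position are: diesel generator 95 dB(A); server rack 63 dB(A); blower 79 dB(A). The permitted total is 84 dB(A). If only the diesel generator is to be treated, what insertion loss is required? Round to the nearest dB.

13 dB

Everything except the diesel generator sums to 10^(63/10) + 10^(79/10) = 8.143e+07 in linear terms, 79.11 dB(A).
The limit corresponds to 10^(84/10) = 2.512e+08; subtracting the fixed part leaves 1.698e+08 for the diesel generator, i.e. 82.30 dB(A).
Required insertion loss = 95 − 82.30 = 12.70 dB.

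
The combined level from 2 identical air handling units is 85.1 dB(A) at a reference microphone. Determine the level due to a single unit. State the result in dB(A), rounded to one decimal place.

Dividing the total intensity by 2 lowers the level by 10·log₁₀ 2 = 3.010 dB: L₁ = 85.1 − 3.010.

82.1 dB(A)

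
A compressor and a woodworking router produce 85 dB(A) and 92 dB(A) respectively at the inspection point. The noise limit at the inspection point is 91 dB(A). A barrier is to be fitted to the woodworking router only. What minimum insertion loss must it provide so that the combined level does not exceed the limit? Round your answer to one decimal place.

Fixed contribution from the other source: Σ 10^(L/10) = 10^(85/10) = 3.162e+08 (85.00 dB(A)).
The limit corresponds to 10^(91/10) = 1.259e+09; subtracting the fixed part leaves 9.427e+08 for the woodworking router, i.e. 89.74 dB(A).
So the woodworking router must be reduced from 92 to 89.74 dB(A): IL = 2.26 dB.

2.3 dB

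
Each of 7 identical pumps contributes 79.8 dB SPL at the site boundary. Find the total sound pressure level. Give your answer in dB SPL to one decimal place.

88.3 dB SPL

With 7 equal, uncorrelated contributions the intensity is 7× that of one unit, giving a rise of 10·log₁₀ 7.
L_total = 79.8 + 10·log₁₀(7) = 79.8 + 8.451 = 88.25 dB SPL.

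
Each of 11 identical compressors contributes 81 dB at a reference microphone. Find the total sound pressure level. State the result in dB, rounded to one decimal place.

91.4 dB

N identical incoherent sources raise the level by 10·log₁₀ N.
L_total = 81 + 10·log₁₀(11) = 81 + 10.414 = 91.41 dB.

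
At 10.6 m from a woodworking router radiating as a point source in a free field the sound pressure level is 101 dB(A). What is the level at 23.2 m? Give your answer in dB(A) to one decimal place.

94.2 dB(A)

Point-source attenuation: ΔL = 20·log₁₀(r₂/r₁) = 20·log₁₀(23.2/10.6) = 6.804 dB.
L₂ = 101 − 20·log₁₀(23.2/10.6) = 101 − 6.804 = 94.20 dB(A).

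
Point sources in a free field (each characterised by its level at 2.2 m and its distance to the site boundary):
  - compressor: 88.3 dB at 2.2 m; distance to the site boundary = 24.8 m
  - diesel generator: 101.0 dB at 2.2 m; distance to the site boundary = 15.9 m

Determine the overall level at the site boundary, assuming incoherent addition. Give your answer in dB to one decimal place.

Propagate each source to the receiver with L = L_ref − 20·log₁₀(r/r_ref), then add intensities.
compressor: 88.3 − 20·log₁₀(24.8/2.2) = 88.3 − 21.04 = 67.26 dB.
diesel generator: 101.0 − 20·log₁₀(15.9/2.2) = 101.0 − 17.18 = 83.82 dB.
Σ 10^(L/10) = 2.463e+08 → L_total = 10·log₁₀(2.463e+08) = 83.92 dB.

83.9 dB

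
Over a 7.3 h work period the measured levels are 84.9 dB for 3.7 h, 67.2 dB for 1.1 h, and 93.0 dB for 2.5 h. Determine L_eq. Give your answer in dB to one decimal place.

89.2 dB

The energy average is taken in the linear domain: L_eq = 10·log₁₀[(Σ tᵢ·10^(Lᵢ/10))/T], T = 7.3 h.
Σ tᵢ·10^(Lᵢ/10) = 3.7·10^(84.9/10) + 1.1·10^(67.2/10) + 2.5·10^(93.0/10) = 6.137e+09.
L_eq = 10·log₁₀(6.137e+09/7.3) = 89.25 dB.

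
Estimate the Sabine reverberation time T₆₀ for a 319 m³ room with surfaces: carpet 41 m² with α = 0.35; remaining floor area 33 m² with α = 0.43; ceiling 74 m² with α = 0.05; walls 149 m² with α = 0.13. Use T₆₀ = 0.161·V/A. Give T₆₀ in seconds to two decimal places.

Summing Sᵢαᵢ: 41·0.35 + 33·0.43 + 74·0.05 + 149·0.13 = 51.61 m².
T₆₀ = 0.161 × 319 / 51.61 = 0.995 s.

1.00 s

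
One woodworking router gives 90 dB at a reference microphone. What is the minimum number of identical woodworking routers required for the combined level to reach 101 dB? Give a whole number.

13

Need L₁ + 10·log₁₀ N ≥ 101, i.e. log₁₀ N ≥ 1.10.
N ≥ 10^(11.0/10) = 12.589, so N = 13.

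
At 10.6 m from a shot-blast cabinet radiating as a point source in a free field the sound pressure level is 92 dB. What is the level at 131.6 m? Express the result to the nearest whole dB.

70 dB

Point-source attenuation: ΔL = 20·log₁₀(r₂/r₁) = 20·log₁₀(131.6/10.6) = 21.879 dB.
L₂ = 92 − 20·log₁₀(131.6/10.6) = 92 − 21.879 = 70.12 dB.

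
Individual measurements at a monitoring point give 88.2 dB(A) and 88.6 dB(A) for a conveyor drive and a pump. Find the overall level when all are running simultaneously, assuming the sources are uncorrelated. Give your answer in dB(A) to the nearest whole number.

91 dB(A)

Incoherent sources combine by intensity addition: L_total = 10·log₁₀(Σ 10^(L_i/10)).
Σ 10^(L/10) = 10^(88.2/10) + 10^(88.6/10) = 1.385e+09.
L_total = 10·log₁₀(1.385e+09) = 91.41 dB(A).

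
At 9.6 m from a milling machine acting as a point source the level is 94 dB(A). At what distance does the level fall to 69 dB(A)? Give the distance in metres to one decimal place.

The 25.0 dB drop corresponds to a distance ratio of 10^(25.0/20) for a point source.
r₂ = 9.6·10^((94−69)/20) = 9.6·10^(25.0/20) = 170.71 m.

170.7 m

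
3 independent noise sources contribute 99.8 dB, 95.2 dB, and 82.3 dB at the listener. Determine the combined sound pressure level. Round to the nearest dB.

101 dB

For uncorrelated sources the intensities add, so convert each level to linear form, sum, and take 10·log₁₀ of the total.
Σ 10^(L/10) = 10^(99.8/10) + 10^(95.2/10) + 10^(82.3/10) = 1.303e+10.
L_total = 10·log₁₀(1.303e+10) = 101.15 dB.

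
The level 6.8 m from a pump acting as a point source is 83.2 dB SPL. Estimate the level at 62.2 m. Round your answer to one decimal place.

Spherical spreading from a point source gives a 20·log₁₀(r₂/r₁) drop.
L₂ = 83.2 − 20·log₁₀(62.2/6.8) = 83.2 − 19.226 = 63.97 dB SPL.

64.0 dB SPL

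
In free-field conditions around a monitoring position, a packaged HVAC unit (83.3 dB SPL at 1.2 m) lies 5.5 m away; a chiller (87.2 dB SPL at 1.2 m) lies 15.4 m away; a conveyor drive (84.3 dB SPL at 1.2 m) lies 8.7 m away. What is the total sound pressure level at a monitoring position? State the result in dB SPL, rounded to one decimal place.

First find each source's level at the receiver (point-source: −20·log₁₀(r/r_ref)), then combine on an intensity basis.
packaged HVAC unit: 83.3 − 20·log₁₀(5.5/1.2) = 83.3 − 13.22 = 70.08 dB SPL.
chiller: 87.2 − 20·log₁₀(15.4/1.2) = 87.2 − 22.17 = 65.03 dB SPL.
conveyor drive: 84.3 − 20·log₁₀(8.7/1.2) = 84.3 − 17.21 = 67.09 dB SPL.
Σ 10^(L/10) = 1.848e+07 → L_total = 10·log₁₀(1.848e+07) = 72.67 dB SPL.

72.7 dB SPL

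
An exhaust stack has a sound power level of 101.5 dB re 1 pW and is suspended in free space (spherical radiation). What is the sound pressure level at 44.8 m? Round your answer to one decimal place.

57.5 dB

The power spreads over a sphere of area 4π·r², so L_p = L_w − 10·log₁₀(4π·r²).
4π·r² = 2.522e+04 m², 10·log₁₀ of that is 44.018 dB.
L_p = 101.5 − 44.018 = 57.48 dB.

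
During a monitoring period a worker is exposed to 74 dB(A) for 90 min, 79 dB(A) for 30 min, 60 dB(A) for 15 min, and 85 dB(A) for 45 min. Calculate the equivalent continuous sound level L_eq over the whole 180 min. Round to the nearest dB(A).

80 dB(A)

The energy average is taken in the linear domain: L_eq = 10·log₁₀[(Σ tᵢ·10^(Lᵢ/10))/T], T = 180 min.
Σ tᵢ·10^(Lᵢ/10) = 90·10^(74/10) + 30·10^(79/10) + 15·10^(60/10) + 45·10^(85/10) = 1.889e+10.
L_eq = 10·log₁₀(1.889e+10/180) = 80.21 dB(A).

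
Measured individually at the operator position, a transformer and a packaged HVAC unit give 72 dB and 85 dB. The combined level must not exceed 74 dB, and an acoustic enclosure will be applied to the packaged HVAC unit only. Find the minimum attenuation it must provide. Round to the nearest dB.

15 dB

Everything except the packaged HVAC unit sums to 10^(72/10) = 1.585e+07 in linear terms, 72.00 dB.
The limit corresponds to 10^(74/10) = 2.512e+07; subtracting the fixed part leaves 9.270e+06 for the packaged HVAC unit, i.e. 69.67 dB.
So the packaged HVAC unit must be reduced from 85 to 69.67 dB: IL = 15.33 dB.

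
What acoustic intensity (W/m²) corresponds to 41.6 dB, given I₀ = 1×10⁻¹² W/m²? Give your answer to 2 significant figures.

L = 10·log₁₀(I/I₀) ⇒ I = I₀·10^(L/10) = 10⁻¹² × 10^4.16.

1.4e-08 W/m²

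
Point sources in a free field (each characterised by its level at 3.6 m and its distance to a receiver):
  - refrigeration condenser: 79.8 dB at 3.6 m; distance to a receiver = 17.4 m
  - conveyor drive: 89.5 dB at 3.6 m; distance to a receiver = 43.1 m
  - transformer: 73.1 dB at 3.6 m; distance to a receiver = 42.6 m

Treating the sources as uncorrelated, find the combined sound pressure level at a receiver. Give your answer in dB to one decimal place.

70.2 dB

Apply inverse-square spreading to bring every level to the receiver, then sum 10^(L/10).
refrigeration condenser: 79.8 − 20·log₁₀(17.4/3.6) = 79.8 − 13.68 = 66.12 dB.
conveyor drive: 89.5 − 20·log₁₀(43.1/3.6) = 89.5 − 21.56 = 67.94 dB.
transformer: 73.1 − 20·log₁₀(42.6/3.6) = 73.1 − 21.46 = 51.64 dB.
Σ 10^(L/10) = 1.045e+07 → L_total = 10·log₁₀(1.045e+07) = 70.19 dB.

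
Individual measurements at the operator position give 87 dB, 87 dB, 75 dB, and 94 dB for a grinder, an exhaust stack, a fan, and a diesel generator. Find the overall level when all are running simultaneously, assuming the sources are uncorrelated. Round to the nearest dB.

95 dB

Incoherent sources combine by intensity addition: L_total = 10·log₁₀(Σ 10^(L_i/10)).
Σ 10^(L/10) = 10^(87/10) + 10^(87/10) + 10^(75/10) + 10^(94/10) = 3.546e+09.
L_total = 10·log₁₀(3.546e+09) = 95.50 dB.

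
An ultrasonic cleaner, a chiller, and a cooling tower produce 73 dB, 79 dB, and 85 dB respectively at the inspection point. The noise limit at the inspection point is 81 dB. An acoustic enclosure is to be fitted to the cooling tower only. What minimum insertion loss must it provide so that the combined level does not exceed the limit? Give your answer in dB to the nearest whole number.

11 dB

Fixed contribution from the other sources: Σ 10^(L/10) = 10^(73/10) + 10^(79/10) = 9.939e+07 (79.97 dB).
The limit corresponds to 10^(81/10) = 1.259e+08; subtracting the fixed part leaves 2.651e+07 for the cooling tower, i.e. 74.23 dB.
Required insertion loss = 85 − 74.23 = 10.77 dB.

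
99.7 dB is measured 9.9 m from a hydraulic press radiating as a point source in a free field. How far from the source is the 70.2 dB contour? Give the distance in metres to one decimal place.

For a point source L₁ − L₂ = 20·log₁₀(r₂/r₁), so r₂ = r₁·10^((L₁−L₂)/20).
r₂ = 9.9·10^((99.7−70.2)/20) = 9.9·10^(29.5/20) = 295.55 m.

295.6 m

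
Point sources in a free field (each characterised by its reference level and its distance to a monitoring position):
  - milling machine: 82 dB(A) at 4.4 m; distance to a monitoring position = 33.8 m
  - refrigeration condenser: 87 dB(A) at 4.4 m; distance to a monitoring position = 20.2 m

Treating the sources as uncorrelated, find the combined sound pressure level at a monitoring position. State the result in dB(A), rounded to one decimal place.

74.2 dB(A)

Apply inverse-square spreading to bring every level to the receiver, then sum 10^(L/10).
milling machine: 82 − 20·log₁₀(33.8/4.4) = 82 − 17.71 = 64.29 dB(A).
refrigeration condenser: 87 − 20·log₁₀(20.2/4.4) = 87 − 13.24 = 73.76 dB(A).
Σ 10^(L/10) = 2.647e+07 → L_total = 10·log₁₀(2.647e+07) = 74.23 dB(A).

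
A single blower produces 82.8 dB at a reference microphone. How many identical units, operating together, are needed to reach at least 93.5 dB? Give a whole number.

12

Need L₁ + 10·log₁₀ N ≥ 93.5, i.e. log₁₀ N ≥ 1.07.
N ≥ 10^(10.7/10) = 11.749, so N = 12.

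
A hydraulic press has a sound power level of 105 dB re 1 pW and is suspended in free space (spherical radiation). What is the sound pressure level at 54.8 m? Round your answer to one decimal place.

59.2 dB

Free-field spherical radiation: L_p = L_w − 10·log₁₀(4π·r²), r = 54.8 m.
4π·r² = 3.774e+04 m², 10·log₁₀ of that is 45.768 dB.
L_p = 105 − 45.768 = 59.23 dB.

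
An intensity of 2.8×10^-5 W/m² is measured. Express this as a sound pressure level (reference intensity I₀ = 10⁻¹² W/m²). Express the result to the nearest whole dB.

I/I₀ = 2.8×10^-5/10⁻¹² = 2.8×10^7, and L = 10·log₁₀(I/I₀).
L = 10·(0.4472 + 7) = 74.47 dB.

74 dB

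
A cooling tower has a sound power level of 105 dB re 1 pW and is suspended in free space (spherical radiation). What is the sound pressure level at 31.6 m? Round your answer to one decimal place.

Free-field spherical radiation: L_p = L_w − 10·log₁₀(4π·r²), r = 31.6 m.
4π·r² = 1.255e+04 m², 10·log₁₀ of that is 40.986 dB.
L_p = 105 − 40.986 = 64.01 dB.

64.0 dB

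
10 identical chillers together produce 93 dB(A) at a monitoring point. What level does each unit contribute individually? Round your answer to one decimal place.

For N identical incoherent sources L_total = L₁ + 10·log₁₀ N, so L₁ = 93 − 10·log₁₀(10) = 93 − 10.000.

83.0 dB(A)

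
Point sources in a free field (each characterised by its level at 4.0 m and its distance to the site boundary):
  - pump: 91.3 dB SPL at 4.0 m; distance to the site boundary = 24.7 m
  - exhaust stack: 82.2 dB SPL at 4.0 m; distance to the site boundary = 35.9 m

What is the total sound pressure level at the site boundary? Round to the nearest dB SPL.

Propagate each source to the receiver with L = L_ref − 20·log₁₀(r/r_ref), then add intensities.
pump: 91.3 − 20·log₁₀(24.7/4.0) = 91.3 − 15.81 = 75.49 dB SPL.
exhaust stack: 82.2 − 20·log₁₀(35.9/4.0) = 82.2 − 19.06 = 63.14 dB SPL.
Σ 10^(L/10) = 3.744e+07 → L_total = 10·log₁₀(3.744e+07) = 75.73 dB SPL.

76 dB SPL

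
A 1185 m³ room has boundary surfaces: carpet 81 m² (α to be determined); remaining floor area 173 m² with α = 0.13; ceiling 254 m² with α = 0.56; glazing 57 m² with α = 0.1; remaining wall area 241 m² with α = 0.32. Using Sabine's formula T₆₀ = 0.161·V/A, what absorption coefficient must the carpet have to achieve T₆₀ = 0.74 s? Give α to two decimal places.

0.13

From T₆₀ = 0.161·V/A, the target T₆₀ = 0.74 s needs A = 0.161·1185/0.74 = 257.82 m².
Absorption from the other surfaces = 173·0.13 + 254·0.56 + 57·0.1 + 241·0.32 = 247.55 m², so the carpet must supply 10.27 m² over 81 m².
α = 10.27/81 = 0.127.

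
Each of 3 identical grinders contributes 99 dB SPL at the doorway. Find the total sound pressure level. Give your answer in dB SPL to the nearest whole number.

104 dB SPL

L_total = L₁ + 10·log₁₀ N for N identical incoherent sources.
L_total = 99 + 10·log₁₀(3) = 99 + 4.771 = 103.77 dB SPL.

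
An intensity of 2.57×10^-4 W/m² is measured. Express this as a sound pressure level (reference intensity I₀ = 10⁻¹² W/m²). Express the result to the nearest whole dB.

84 dB

L = 10·log₁₀(I/I₀) = 10·log₁₀(2.57×10^-4/10⁻¹²) = 10·log₁₀(2.57×10^8).
L = 10·(0.4099 + 8) = 84.10 dB.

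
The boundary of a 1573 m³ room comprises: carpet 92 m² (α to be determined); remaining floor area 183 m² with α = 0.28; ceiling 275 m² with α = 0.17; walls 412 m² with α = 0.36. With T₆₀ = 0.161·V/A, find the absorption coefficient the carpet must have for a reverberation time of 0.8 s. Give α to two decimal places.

A = 0.161·V/T₆₀ = 0.161·1573/0.8 = 316.57 m² sabins.
Absorption from the other surfaces = 183·0.28 + 275·0.17 + 412·0.36 = 246.31 m², so the carpet must supply 70.26 m² over 92 m².
α = 70.26/92 = 0.764.

0.76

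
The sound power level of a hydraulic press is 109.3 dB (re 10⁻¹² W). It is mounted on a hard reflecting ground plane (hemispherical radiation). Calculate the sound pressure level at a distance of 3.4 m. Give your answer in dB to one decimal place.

90.7 dB

L_p = L_w − 10·log₁₀(2π·r²) with r = 3.4 m.
2π·r² = 72.63 m², 10·log₁₀ of that is 18.611 dB.
L_p = 109.3 − 18.611 = 90.69 dB.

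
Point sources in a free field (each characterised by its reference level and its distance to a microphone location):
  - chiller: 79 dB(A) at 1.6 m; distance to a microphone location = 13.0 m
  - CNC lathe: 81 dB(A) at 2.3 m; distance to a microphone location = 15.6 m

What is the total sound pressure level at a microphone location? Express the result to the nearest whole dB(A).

Apply inverse-square spreading to bring every level to the receiver, then sum 10^(L/10).
chiller: 79 − 20·log₁₀(13.0/1.6) = 79 − 18.20 = 60.80 dB(A).
CNC lathe: 81 − 20·log₁₀(15.6/2.3) = 81 − 16.63 = 64.37 dB(A).
Σ 10^(L/10) = 3.940e+06 → L_total = 10·log₁₀(3.940e+06) = 65.95 dB(A).

66 dB(A)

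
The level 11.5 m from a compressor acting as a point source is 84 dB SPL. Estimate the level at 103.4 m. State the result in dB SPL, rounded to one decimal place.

Point-source attenuation: ΔL = 20·log₁₀(r₂/r₁) = 20·log₁₀(103.4/11.5) = 19.076 dB.
L₂ = 84 − 20·log₁₀(103.4/11.5) = 84 − 19.076 = 64.92 dB SPL.

64.9 dB SPL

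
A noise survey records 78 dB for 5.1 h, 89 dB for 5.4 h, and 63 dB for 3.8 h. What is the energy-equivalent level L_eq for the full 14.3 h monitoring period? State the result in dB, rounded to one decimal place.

85.1 dB

L_eq = 10·log₁₀[(1/T)·Σ tᵢ·10^(Lᵢ/10)] with T = 14.3 h.
Σ tᵢ·10^(Lᵢ/10) = 5.1·10^(78/10) + 5.4·10^(89/10) + 3.8·10^(63/10) = 4.619e+09.
L_eq = 10·log₁₀(4.619e+09/14.3) = 85.09 dB.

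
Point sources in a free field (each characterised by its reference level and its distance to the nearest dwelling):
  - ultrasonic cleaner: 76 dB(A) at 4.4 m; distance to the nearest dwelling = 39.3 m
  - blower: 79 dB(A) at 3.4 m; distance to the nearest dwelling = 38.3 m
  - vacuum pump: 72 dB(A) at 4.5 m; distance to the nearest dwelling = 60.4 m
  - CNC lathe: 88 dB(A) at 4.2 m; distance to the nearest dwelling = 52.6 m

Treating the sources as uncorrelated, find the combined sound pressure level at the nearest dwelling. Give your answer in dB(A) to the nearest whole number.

67 dB(A)

Propagate each source to the receiver with L = L_ref − 20·log₁₀(r/r_ref), then add intensities.
ultrasonic cleaner: 76 − 20·log₁₀(39.3/4.4) = 76 − 19.02 = 56.98 dB(A).
blower: 79 − 20·log₁₀(38.3/3.4) = 79 − 21.03 = 57.97 dB(A).
vacuum pump: 72 − 20·log₁₀(60.4/4.5) = 72 − 22.56 = 49.44 dB(A).
CNC lathe: 88 − 20·log₁₀(52.6/4.2) = 88 − 21.95 = 66.05 dB(A).
Σ 10^(L/10) = 5.236e+06 → L_total = 10·log₁₀(5.236e+06) = 67.19 dB(A).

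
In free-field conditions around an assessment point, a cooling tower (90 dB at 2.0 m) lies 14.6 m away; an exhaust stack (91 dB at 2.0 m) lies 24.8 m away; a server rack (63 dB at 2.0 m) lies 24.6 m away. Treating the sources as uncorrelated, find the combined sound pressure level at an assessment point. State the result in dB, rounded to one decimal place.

First find each source's level at the receiver (point-source: −20·log₁₀(r/r_ref)), then combine on an intensity basis.
cooling tower: 90 − 20·log₁₀(14.6/2.0) = 90 − 17.27 = 72.73 dB.
exhaust stack: 91 − 20·log₁₀(24.8/2.0) = 91 − 21.87 = 69.13 dB.
server rack: 63 − 20·log₁₀(24.6/2.0) = 63 − 21.80 = 41.20 dB.
Σ 10^(L/10) = 2.697e+07 → L_total = 10·log₁₀(2.697e+07) = 74.31 dB.

74.3 dB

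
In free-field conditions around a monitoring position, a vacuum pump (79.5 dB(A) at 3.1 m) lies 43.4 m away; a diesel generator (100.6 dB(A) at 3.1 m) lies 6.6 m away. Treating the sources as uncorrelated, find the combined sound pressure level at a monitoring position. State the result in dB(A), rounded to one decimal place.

First find each source's level at the receiver (point-source: −20·log₁₀(r/r_ref)), then combine on an intensity basis.
vacuum pump: 79.5 − 20·log₁₀(43.4/3.1) = 79.5 − 22.92 = 56.58 dB(A).
diesel generator: 100.6 − 20·log₁₀(6.6/3.1) = 100.6 − 6.56 = 94.04 dB(A).
Σ 10^(L/10) = 2.533e+09 → L_total = 10·log₁₀(2.533e+09) = 94.04 dB(A).

94.0 dB(A)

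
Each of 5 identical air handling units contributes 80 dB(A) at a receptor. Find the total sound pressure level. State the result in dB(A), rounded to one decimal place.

87.0 dB(A)

With 5 equal, uncorrelated contributions the intensity is 5× that of one unit, giving a rise of 10·log₁₀ 5.
L_total = 80 + 10·log₁₀(5) = 80 + 6.990 = 86.99 dB(A).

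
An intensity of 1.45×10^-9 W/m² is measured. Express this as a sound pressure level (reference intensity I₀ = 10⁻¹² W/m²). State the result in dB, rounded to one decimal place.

I/I₀ = 1.45×10^-9/10⁻¹² = 1.45×10^3, and L = 10·log₁₀(I/I₀).
L = 10·(0.1614 + 3) = 31.61 dB.

31.6 dB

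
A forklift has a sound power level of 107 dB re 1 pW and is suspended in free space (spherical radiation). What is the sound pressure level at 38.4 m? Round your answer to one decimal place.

64.3 dB

L_p = L_w − 10·log₁₀(4π·r²) with r = 38.4 m.
4π·r² = 1.853e+04 m², 10·log₁₀ of that is 42.679 dB.
L_p = 107 − 42.679 = 64.32 dB.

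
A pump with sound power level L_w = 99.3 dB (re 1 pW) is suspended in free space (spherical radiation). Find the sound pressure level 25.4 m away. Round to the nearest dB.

L_p = L_w − 10·log₁₀(4π·r²) with r = 25.4 m.
4π·r² = 8107 m², 10·log₁₀ of that is 39.089 dB.
L_p = 99.3 − 39.089 = 60.21 dB.

60 dB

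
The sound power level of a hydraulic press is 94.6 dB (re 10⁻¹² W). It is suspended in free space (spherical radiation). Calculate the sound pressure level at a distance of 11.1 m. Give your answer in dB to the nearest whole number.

63 dB

The power spreads over a sphere of area 4π·r², so L_p = L_w − 10·log₁₀(4π·r²).
4π·r² = 1548 m², 10·log₁₀ of that is 31.899 dB.
L_p = 94.6 − 31.899 = 62.70 dB.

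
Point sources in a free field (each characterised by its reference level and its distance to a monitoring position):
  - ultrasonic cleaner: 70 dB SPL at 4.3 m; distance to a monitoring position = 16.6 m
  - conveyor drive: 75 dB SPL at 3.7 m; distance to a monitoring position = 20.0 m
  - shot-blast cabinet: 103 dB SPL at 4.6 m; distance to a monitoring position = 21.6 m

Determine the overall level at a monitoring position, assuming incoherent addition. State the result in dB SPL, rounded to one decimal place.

89.6 dB SPL

Propagate each source to the receiver with L = L_ref − 20·log₁₀(r/r_ref), then add intensities.
ultrasonic cleaner: 70 − 20·log₁₀(16.6/4.3) = 70 − 11.73 = 58.27 dB SPL.
conveyor drive: 75 − 20·log₁₀(20.0/3.7) = 75 − 14.66 = 60.34 dB SPL.
shot-blast cabinet: 103 − 20·log₁₀(21.6/4.6) = 103 − 13.43 = 89.57 dB SPL.
Σ 10^(L/10) = 9.067e+08 → L_total = 10·log₁₀(9.067e+08) = 89.57 dB SPL.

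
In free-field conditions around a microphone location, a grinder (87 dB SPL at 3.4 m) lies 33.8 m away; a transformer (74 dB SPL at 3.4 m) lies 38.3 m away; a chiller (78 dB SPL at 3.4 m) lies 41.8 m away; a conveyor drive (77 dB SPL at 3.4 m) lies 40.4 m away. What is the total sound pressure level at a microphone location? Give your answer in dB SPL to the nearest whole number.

68 dB SPL

First find each source's level at the receiver (point-source: −20·log₁₀(r/r_ref)), then combine on an intensity basis.
grinder: 87 − 20·log₁₀(33.8/3.4) = 87 − 19.95 = 67.05 dB SPL.
transformer: 74 − 20·log₁₀(38.3/3.4) = 74 − 21.03 = 52.97 dB SPL.
chiller: 78 − 20·log₁₀(41.8/3.4) = 78 − 21.79 = 56.21 dB SPL.
conveyor drive: 77 − 20·log₁₀(40.4/3.4) = 77 − 21.50 = 55.50 dB SPL.
Σ 10^(L/10) = 6.042e+06 → L_total = 10·log₁₀(6.042e+06) = 67.81 dB SPL.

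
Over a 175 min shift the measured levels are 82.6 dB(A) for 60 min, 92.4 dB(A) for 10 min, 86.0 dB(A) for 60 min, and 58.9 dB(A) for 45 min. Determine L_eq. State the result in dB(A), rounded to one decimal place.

Weight each interval's intensity by its duration and average over T = 175 min:
Σ tᵢ·10^(Lᵢ/10) = 60·10^(82.6/10) + 10·10^(92.4/10) + 60·10^(86.0/10) + 45·10^(58.9/10) = 5.222e+10.
L_eq = 10·log₁₀(5.222e+10/175) = 84.75 dB(A).

84.7 dB(A)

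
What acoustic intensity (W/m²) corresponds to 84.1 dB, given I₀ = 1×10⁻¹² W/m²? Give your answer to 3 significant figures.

I = I₀·10^(L/10) = 10⁻¹² × 10^(84.1/10) = 10^(-3.590).

0.000257 W/m²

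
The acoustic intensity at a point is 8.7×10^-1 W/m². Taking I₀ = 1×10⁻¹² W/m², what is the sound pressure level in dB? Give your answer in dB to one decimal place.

119.4 dB

Dividing by I₀ shifts the exponent by 12: I/I₀ = 8.7×10^11.
L = 10·(0.9395 + 11) = 119.40 dB.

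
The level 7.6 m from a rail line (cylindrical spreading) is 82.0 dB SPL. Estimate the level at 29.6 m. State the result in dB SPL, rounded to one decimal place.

Cylindrical spreading from a line source gives a 10·log₁₀(r₂/r₁) drop.
L₂ = 82.0 − 10·log₁₀(29.6/7.6) = 82.0 − 5.905 = 76.10 dB SPL.

76.1 dB SPL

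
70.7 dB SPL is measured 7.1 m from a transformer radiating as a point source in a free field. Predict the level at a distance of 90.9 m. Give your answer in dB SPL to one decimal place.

48.6 dB SPL

Point-source attenuation: ΔL = 20·log₁₀(r₂/r₁) = 20·log₁₀(90.9/7.1) = 22.146 dB.
L₂ = 70.7 − 20·log₁₀(90.9/7.1) = 70.7 − 22.146 = 48.55 dB SPL.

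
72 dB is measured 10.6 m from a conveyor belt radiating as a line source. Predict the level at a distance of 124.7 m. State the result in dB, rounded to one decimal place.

For a line source, L₂ = L₁ − 10·log₁₀(r₂/r₁).
L₂ = 72 − 10·log₁₀(124.7/10.6) = 72 − 10.706 = 61.29 dB.

61.3 dB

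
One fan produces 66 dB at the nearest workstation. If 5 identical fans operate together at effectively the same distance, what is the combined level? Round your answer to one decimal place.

73.0 dB

With 5 equal, uncorrelated contributions the intensity is 5× that of one unit, giving a rise of 10·log₁₀ 5.
L_total = 66 + 10·log₁₀(5) = 66 + 6.990 = 72.99 dB.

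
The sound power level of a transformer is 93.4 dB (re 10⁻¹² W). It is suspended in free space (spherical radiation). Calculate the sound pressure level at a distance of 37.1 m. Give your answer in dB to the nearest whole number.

51 dB

L_p = L_w − 10·log₁₀(4π·r²) with r = 37.1 m.
4π·r² = 1.73e+04 m², 10·log₁₀ of that is 42.380 dB.
L_p = 93.4 − 42.380 = 51.02 dB.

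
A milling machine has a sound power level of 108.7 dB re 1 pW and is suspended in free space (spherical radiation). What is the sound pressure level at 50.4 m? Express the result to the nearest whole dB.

64 dB

The power spreads over a sphere of area 4π·r², so L_p = L_w − 10·log₁₀(4π·r²).
4π·r² = 3.192e+04 m², 10·log₁₀ of that is 45.041 dB.
L_p = 108.7 − 45.041 = 63.66 dB.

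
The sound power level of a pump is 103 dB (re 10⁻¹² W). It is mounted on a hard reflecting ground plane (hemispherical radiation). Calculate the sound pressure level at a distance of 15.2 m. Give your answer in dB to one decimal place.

71.4 dB

Free-field hemispherical radiation: L_p = L_w − 10·log₁₀(2π·r²), r = 15.2 m.
2π·r² = 1452 m², 10·log₁₀ of that is 31.619 dB.
L_p = 103 − 31.619 = 71.38 dB.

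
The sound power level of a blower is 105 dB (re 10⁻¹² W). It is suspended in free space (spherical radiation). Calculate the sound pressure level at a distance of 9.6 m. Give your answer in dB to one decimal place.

L_p = L_w − 10·log₁₀(4π·r²) with r = 9.6 m.
4π·r² = 1158 m², 10·log₁₀ of that is 30.638 dB.
L_p = 105 − 30.638 = 74.36 dB.

74.4 dB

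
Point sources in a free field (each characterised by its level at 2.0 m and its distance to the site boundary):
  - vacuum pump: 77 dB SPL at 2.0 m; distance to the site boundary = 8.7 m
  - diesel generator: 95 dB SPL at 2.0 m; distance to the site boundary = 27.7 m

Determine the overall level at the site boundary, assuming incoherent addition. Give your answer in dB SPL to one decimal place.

72.8 dB SPL

Apply inverse-square spreading to bring every level to the receiver, then sum 10^(L/10).
vacuum pump: 77 − 20·log₁₀(8.7/2.0) = 77 − 12.77 = 64.23 dB SPL.
diesel generator: 95 − 20·log₁₀(27.7/2.0) = 95 − 22.83 = 72.17 dB SPL.
Σ 10^(L/10) = 1.913e+07 → L_total = 10·log₁₀(1.913e+07) = 72.82 dB SPL.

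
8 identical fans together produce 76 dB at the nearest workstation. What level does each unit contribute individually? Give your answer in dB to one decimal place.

Dividing the total intensity by 8 lowers the level by 10·log₁₀ 8 = 9.031 dB: L₁ = 76 − 9.031.

67.0 dB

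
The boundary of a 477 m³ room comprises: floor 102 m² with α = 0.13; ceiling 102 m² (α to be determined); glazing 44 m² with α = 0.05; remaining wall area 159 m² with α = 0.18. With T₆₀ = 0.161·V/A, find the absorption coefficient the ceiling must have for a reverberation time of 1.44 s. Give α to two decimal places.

Required total absorption A = 0.161·477/1.44 = 53.33 m².
Absorption from the other surfaces = 102·0.13 + 44·0.05 + 159·0.18 = 44.08 m², so the ceiling must supply 9.25 m² over 102 m².
α = 9.25/102 = 0.091.

0.09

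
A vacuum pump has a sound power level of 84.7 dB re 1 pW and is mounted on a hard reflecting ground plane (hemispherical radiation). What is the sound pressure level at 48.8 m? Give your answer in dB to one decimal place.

L_p = L_w − 10·log₁₀(2π·r²) with r = 48.8 m.
2π·r² = 1.496e+04 m², 10·log₁₀ of that is 41.750 dB.
L_p = 84.7 − 41.750 = 42.95 dB.

42.9 dB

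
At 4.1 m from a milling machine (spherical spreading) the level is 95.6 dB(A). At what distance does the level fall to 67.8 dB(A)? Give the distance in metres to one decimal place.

100.6 m

Point-source spreading drops the level by 20·log₁₀(r₂/r₁); inverting, r₂/r₁ = 10^(ΔL/20).
r₂ = 4.1·10^((95.6−67.8)/20) = 4.1·10^(27.8/20) = 100.64 m.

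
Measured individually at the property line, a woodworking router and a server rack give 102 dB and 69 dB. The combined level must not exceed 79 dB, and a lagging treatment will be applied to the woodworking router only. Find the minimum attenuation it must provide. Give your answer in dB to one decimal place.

23.5 dB

The untreated sources together contribute 10^(69/10) = 7.943e+06, i.e. 69.00 dB.
The limit corresponds to 10^(79/10) = 7.943e+07; subtracting the fixed part leaves 7.149e+07 for the woodworking router, i.e. 78.54 dB.
So the woodworking router must be reduced from 102 to 78.54 dB: IL = 23.46 dB.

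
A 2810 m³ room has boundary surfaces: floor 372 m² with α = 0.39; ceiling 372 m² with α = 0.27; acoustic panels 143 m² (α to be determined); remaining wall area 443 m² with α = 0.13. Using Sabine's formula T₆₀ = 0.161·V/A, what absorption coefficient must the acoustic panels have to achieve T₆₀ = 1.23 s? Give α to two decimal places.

Required total absorption A = 0.161·2810/1.23 = 367.81 m².
Absorption from the other surfaces = 372·0.39 + 372·0.27 + 443·0.13 = 303.11 m², so the acoustic panels must supply 64.70 m² over 143 m².
α = 64.70/143 = 0.452.

0.45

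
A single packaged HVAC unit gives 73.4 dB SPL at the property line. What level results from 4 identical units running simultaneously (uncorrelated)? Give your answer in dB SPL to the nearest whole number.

With 4 equal, uncorrelated contributions the intensity is 4× that of one unit, giving a rise of 10·log₁₀ 4.
L_total = 73.4 + 10·log₁₀(4) = 73.4 + 6.021 = 79.42 dB SPL.

79 dB SPL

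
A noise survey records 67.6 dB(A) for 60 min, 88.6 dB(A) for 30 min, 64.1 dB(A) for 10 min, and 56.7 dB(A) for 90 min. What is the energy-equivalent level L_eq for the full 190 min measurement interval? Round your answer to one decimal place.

The energy average is taken in the linear domain: L_eq = 10·log₁₀[(Σ tᵢ·10^(Lᵢ/10))/T], T = 190 min.
Σ tᵢ·10^(Lᵢ/10) = 60·10^(67.6/10) + 30·10^(88.6/10) + 10·10^(64.1/10) + 90·10^(56.7/10) = 2.215e+10.
L_eq = 10·log₁₀(2.215e+10/190) = 80.67 dB(A).

80.7 dB(A)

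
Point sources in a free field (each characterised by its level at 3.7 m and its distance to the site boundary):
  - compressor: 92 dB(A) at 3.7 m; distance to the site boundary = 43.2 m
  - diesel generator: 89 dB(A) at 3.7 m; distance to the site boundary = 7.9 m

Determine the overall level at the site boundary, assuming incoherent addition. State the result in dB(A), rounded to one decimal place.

Apply inverse-square spreading to bring every level to the receiver, then sum 10^(L/10).
compressor: 92 − 20·log₁₀(43.2/3.7) = 92 − 21.35 = 70.65 dB(A).
diesel generator: 89 − 20·log₁₀(7.9/3.7) = 89 − 6.59 = 82.41 dB(A).
Σ 10^(L/10) = 1.859e+08 → L_total = 10·log₁₀(1.859e+08) = 82.69 dB(A).

82.7 dB(A)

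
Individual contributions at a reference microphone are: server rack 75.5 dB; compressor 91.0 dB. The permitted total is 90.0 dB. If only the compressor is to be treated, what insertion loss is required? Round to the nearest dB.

The untreated sources together contribute 10^(75.5/10) = 3.548e+07, i.e. 75.50 dB.
To meet 90.0 dB overall, the treated compressor may contribute at most 10^(90.0/10) − 3.548e+07 = 9.645e+08, i.e. 89.84 dB.
Required insertion loss = 91.0 − 89.84 = 1.16 dB.

1 dB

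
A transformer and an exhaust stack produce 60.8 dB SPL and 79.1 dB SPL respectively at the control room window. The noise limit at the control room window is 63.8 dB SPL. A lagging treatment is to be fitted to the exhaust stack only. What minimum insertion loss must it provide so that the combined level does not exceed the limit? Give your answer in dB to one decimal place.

Fixed contribution from the other source: Σ 10^(L/10) = 10^(60.8/10) = 1.202e+06 (60.80 dB SPL).
To meet 63.8 dB SPL overall, the treated exhaust stack may contribute at most 10^(63.8/10) − 1.202e+06 = 1.197e+06, i.e. 60.78 dB SPL.
So the exhaust stack must be reduced from 79.1 to 60.78 dB SPL: IL = 18.32 dB.

18.3 dB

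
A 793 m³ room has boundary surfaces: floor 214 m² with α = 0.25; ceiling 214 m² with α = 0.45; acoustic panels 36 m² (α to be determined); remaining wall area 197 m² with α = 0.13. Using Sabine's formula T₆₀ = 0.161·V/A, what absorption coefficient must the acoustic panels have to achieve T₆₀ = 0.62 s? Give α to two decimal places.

Required total absorption A = 0.161·793/0.62 = 205.92 m².
Absorption from the other surfaces = 214·0.25 + 214·0.45 + 197·0.13 = 175.41 m², so the acoustic panels must supply 30.51 m² over 36 m².
α = 30.51/36 = 0.848.

0.85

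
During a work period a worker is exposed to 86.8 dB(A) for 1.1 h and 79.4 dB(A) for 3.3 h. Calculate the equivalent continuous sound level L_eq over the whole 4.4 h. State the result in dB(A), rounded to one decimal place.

82.7 dB(A)

The energy average is taken in the linear domain: L_eq = 10·log₁₀[(Σ tᵢ·10^(Lᵢ/10))/T], T = 4.4 h.
Σ tᵢ·10^(Lᵢ/10) = 1.1·10^(86.8/10) + 3.3·10^(79.4/10) = 8.139e+08.
L_eq = 10·log₁₀(8.139e+08/4.4) = 82.67 dB(A).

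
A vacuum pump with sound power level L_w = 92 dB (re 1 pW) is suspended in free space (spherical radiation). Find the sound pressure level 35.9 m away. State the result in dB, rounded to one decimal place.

49.9 dB

The power spreads over a sphere of area 4π·r², so L_p = L_w − 10·log₁₀(4π·r²).
4π·r² = 1.62e+04 m², 10·log₁₀ of that is 42.094 dB.
L_p = 92 − 42.094 = 49.91 dB.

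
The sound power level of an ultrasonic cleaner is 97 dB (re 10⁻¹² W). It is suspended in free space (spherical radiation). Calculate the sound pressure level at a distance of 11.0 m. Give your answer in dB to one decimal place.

65.2 dB

The power spreads over a sphere of area 4π·r², so L_p = L_w − 10·log₁₀(4π·r²).
4π·r² = 1521 m², 10·log₁₀ of that is 31.820 dB.
L_p = 97 − 31.820 = 65.18 dB.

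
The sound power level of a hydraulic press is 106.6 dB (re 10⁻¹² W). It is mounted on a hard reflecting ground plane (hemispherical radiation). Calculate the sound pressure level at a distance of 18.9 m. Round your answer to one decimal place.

Free-field hemispherical radiation: L_p = L_w − 10·log₁₀(2π·r²), r = 18.9 m.
2π·r² = 2244 m², 10·log₁₀ of that is 33.511 dB.
L_p = 106.6 − 33.511 = 73.09 dB.

73.1 dB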